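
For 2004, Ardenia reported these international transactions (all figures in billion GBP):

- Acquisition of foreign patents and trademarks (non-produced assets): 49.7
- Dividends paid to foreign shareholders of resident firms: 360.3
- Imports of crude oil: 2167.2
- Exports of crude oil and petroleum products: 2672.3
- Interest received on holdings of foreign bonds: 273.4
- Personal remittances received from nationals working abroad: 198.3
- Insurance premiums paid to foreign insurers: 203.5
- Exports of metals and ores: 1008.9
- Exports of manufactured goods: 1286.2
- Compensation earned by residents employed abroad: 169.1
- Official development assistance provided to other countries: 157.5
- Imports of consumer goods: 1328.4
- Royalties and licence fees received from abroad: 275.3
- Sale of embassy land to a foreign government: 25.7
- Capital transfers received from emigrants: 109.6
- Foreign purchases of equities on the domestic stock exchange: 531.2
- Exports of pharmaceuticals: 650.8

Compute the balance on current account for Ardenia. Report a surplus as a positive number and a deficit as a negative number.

Goods: 1286.2 - 1328.4 + 650.8 - 2167.2 + 2672.3 + 1008.9 = 2122.6
Services: -203.5 + 275.3 = 71.8
Primary income: -360.3 + 169.1 + 273.4 = 82.2
Secondary income: 198.3 - 157.5 = 40.8
Current account = 2122.6 + 71.8 + 82.2 + 40.8 = 2317.4
(Excluded from the current account — capital account: acquisition of foreign patents and trademarks (non-produced assets) 49.7, sale of embassy land to a foreign government 25.7, capital transfers received from emigrants 109.6; financial account: foreign purchases of equities on the domestic stock exchange 531.2.)

2317.4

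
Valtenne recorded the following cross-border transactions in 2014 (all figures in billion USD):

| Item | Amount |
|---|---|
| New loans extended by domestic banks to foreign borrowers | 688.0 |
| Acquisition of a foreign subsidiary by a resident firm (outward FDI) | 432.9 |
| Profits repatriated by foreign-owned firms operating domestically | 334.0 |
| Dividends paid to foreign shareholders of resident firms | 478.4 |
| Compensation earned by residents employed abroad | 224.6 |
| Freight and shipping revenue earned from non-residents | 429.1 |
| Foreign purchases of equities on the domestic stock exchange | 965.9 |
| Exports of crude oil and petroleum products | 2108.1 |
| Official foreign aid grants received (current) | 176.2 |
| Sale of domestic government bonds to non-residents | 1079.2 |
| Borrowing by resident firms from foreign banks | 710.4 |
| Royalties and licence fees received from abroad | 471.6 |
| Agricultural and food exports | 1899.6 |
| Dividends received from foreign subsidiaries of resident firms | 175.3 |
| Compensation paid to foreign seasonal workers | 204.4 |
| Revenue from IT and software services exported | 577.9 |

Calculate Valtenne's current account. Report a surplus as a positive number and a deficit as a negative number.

Goods: 1899.6 + 2108.1 = 4007.7
Services: 471.6 + 577.9 + 429.1 = 1478.6
Primary income: -334.0 + 175.3 - 478.4 - 204.4 + 224.6 = -616.9
Secondary income: 176.2
Current account = 4007.7 + 1478.6 + (-616.9) + 176.2 = 5045.6
(Excluded from the current account — financial account: new loans extended by domestic banks to foreign borrowers 688.0, acquisition of a foreign subsidiary by a resident firm (outward FDI) 432.9, foreign purchases of equities on the domestic stock exchange 965.9, sale of domestic government bonds to non-residents 1079.2, borrowing by resident firms from foreign banks 710.4.)

5045.6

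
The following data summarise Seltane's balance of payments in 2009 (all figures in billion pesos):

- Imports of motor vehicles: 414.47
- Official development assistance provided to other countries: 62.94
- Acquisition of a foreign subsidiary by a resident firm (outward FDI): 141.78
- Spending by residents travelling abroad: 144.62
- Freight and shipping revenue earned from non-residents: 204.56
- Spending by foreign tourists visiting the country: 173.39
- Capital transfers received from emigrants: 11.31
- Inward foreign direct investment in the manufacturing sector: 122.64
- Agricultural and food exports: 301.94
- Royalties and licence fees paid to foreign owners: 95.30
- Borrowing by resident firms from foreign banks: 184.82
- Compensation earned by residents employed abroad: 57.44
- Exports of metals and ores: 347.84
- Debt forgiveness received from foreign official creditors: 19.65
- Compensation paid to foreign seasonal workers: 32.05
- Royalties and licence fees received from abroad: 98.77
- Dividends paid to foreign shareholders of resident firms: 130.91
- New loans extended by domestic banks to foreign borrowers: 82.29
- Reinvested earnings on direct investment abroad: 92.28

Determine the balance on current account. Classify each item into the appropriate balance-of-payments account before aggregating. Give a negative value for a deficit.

Goods: 347.84 + 301.94 - 414.47 = 235.31
Services: -144.62 - 95.30 + 98.77 + 173.39 + 204.56 = 236.80
Primary income: 92.28 - 32.05 + 57.44 - 130.91 = -13.24
Secondary income: -62.94
Current account = 235.31 + 236.80 + (-13.24) + (-62.94) = 395.93
(Excluded from the current account — financial account: acquisition of a foreign subsidiary by a resident firm (outward FDI) 141.78, inward foreign direct investment in the manufacturing sector 122.64, borrowing by resident firms from foreign banks 184.82, new loans extended by domestic banks to foreign borrowers 82.29; capital account: capital transfers received from emigrants 11.31, debt forgiveness received from foreign official creditors 19.65.)

395.93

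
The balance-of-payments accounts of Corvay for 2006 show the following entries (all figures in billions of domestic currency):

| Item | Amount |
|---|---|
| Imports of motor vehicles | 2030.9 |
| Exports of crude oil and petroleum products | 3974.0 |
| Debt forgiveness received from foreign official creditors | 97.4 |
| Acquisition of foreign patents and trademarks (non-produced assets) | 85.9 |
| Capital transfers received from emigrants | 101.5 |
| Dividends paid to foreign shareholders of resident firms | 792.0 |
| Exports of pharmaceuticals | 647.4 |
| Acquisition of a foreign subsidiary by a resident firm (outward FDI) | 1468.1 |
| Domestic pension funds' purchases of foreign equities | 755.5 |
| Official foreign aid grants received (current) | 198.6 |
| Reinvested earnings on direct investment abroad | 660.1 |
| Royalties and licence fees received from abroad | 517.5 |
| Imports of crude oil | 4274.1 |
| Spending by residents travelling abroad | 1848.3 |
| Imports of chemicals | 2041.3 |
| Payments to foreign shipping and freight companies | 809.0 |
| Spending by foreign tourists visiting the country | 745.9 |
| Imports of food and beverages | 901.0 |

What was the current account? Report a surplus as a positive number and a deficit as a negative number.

-5953.1

Goods: -901.0 - 2030.9 + 3974.0 + 647.4 - 4274.1 - 2041.3 = -4625.9
Services: 517.5 + 745.9 - 1848.3 - 809.0 = -1393.9
Primary income: 660.1 - 792.0 = -131.9
Secondary income: 198.6
Current account = (-4625.9) + (-1393.9) + (-131.9) + 198.6 = -5953.1
(Excluded from the current account — capital account: debt forgiveness received from foreign official creditors 97.4, acquisition of foreign patents and trademarks (non-produced assets) 85.9, capital transfers received from emigrants 101.5; financial account: acquisition of a foreign subsidiary by a resident firm (outward FDI) 1468.1, domestic pension funds' purchases of foreign equities 755.5.)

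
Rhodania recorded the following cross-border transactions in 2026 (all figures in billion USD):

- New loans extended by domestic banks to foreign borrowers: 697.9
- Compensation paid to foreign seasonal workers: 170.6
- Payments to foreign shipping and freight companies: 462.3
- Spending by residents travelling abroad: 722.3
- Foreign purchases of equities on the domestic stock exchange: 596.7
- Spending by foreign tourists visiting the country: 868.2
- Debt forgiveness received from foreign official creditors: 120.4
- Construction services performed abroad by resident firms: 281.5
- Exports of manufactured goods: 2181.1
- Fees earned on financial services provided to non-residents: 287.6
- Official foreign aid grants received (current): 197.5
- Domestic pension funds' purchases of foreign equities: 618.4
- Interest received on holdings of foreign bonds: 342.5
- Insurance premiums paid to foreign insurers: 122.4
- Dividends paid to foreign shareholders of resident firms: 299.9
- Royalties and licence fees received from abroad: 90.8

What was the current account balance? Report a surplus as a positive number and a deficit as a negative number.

2471.7

Goods: 2181.1
Services: 287.6 - 462.3 - 122.4 + 868.2 + 281.5 + 90.8 - 722.3 = 221.1
Primary income: 342.5 - 170.6 - 299.9 = -128.0
Secondary income: 197.5
Current account = 2181.1 + 221.1 + (-128.0) + 197.5 = 2471.7
(Excluded from the current account — financial account: new loans extended by domestic banks to foreign borrowers 697.9, foreign purchases of equities on the domestic stock exchange 596.7, domestic pension funds' purchases of foreign equities 618.4; capital account: debt forgiveness received from foreign official creditors 120.4.)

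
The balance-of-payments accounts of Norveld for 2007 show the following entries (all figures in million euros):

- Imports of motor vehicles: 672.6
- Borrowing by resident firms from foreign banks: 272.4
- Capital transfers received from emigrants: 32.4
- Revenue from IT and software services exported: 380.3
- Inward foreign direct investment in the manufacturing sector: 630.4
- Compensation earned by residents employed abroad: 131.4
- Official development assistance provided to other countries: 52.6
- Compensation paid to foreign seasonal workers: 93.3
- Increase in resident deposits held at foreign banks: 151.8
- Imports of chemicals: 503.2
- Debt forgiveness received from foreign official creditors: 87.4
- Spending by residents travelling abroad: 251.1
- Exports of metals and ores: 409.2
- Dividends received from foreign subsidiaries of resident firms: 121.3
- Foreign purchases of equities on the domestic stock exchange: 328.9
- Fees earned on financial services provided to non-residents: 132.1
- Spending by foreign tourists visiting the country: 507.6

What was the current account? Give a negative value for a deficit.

Goods: 409.2 - 672.6 - 503.2 = -766.6
Services: 380.3 + 132.1 - 251.1 + 507.6 = 768.9
Primary income: 121.3 + 131.4 - 93.3 = 159.4
Secondary income: -52.6
Current account = (-766.6) + 768.9 + 159.4 + (-52.6) = 109.1
(Excluded from the current account — financial account: borrowing by resident firms from foreign banks 272.4, inward foreign direct investment in the manufacturing sector 630.4, increase in resident deposits held at foreign banks 151.8, foreign purchases of equities on the domestic stock exchange 328.9; capital account: capital transfers received from emigrants 32.4, debt forgiveness received from foreign official creditors 87.4.)

109.1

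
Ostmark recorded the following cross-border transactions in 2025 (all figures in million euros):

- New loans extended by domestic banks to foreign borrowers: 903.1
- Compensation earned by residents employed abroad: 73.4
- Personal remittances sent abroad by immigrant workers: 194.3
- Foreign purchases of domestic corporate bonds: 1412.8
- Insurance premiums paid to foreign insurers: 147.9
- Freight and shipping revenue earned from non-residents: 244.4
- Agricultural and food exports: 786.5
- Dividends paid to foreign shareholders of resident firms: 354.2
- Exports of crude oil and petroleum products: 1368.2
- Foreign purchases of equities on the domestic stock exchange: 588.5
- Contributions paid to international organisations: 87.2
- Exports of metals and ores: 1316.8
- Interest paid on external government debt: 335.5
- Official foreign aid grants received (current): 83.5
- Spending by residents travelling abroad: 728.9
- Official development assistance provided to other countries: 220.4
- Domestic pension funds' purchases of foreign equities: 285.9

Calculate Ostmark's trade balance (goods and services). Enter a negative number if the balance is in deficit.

2839.1

Goods: 786.5 + 1368.2 + 1316.8 = 3471.5
Services: -728.9 - 147.9 + 244.4 = -632.4
Trade balance = 3471.5 + (-632.4) = 2839.1
(Excluded from the trade balance — financial account: new loans extended by domestic banks to foreign borrowers 903.1, foreign purchases of domestic corporate bonds 1412.8, foreign purchases of equities on the domestic stock exchange 588.5, domestic pension funds' purchases of foreign equities 285.9; primary income: compensation earned by residents employed abroad 73.4, dividends paid to foreign shareholders of resident firms 354.2, interest paid on external government debt 335.5; secondary income: personal remittances sent abroad by immigrant workers 194.3, contributions paid to international organisations 87.2, official foreign aid grants received (current) 83.5, official development assistance provided to other countries 220.4.)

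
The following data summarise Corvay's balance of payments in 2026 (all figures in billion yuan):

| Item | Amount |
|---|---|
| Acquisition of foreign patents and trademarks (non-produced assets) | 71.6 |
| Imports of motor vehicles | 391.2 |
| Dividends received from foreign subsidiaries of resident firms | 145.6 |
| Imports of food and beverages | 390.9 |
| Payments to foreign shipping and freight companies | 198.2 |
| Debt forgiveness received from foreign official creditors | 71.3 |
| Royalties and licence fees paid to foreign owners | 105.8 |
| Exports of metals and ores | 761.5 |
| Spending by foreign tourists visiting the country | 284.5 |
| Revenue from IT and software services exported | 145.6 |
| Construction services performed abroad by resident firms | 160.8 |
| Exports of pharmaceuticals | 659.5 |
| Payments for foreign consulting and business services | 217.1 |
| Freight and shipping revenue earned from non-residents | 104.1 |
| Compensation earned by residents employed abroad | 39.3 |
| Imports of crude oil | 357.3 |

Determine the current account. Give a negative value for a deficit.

Goods: -357.3 + 659.5 - 391.2 + 761.5 - 390.9 = 281.6
Services: -105.8 + 284.5 + 104.1 + 160.8 + 145.6 - 217.1 - 198.2 = 173.9
Primary income: 39.3 + 145.6 = 184.9
Current account = 281.6 + 173.9 + 184.9 = 640.4
(Excluded from the current account — capital account: acquisition of foreign patents and trademarks (non-produced assets) 71.6, debt forgiveness received from foreign official creditors 71.3.)

640.4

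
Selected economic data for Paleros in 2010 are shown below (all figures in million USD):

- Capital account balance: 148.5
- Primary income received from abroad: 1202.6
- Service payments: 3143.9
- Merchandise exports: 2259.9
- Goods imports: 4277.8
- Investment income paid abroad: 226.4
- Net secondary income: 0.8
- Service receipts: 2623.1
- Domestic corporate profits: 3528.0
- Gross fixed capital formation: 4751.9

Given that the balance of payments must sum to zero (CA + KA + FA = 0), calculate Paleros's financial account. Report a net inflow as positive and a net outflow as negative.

Goods balance = 2259.9 - 4277.8 = -2017.9
Services balance = 2623.1 - 3143.9 = -520.8
Trade balance (goods + services) = -2017.9 + (-520.8) = -2538.7
Net primary income = 1202.6 - 226.4 = 976.2
Net secondary income = 0.8
Current account = -2538.7 + 976.2 + 0.8 = -1561.7
Financial account = -(-1561.7 + 148.5) = 1413.2

1413.2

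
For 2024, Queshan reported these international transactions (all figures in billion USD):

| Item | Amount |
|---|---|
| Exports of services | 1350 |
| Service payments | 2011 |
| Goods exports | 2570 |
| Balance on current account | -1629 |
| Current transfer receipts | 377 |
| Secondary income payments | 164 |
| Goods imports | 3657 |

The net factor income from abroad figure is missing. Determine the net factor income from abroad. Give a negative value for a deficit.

Current account = goods balance + services balance + net primary income + net secondary income
Sum of the known components = -1535
Net factor income from abroad = CA - (known components) = -1629 - (-1535) = -94

-94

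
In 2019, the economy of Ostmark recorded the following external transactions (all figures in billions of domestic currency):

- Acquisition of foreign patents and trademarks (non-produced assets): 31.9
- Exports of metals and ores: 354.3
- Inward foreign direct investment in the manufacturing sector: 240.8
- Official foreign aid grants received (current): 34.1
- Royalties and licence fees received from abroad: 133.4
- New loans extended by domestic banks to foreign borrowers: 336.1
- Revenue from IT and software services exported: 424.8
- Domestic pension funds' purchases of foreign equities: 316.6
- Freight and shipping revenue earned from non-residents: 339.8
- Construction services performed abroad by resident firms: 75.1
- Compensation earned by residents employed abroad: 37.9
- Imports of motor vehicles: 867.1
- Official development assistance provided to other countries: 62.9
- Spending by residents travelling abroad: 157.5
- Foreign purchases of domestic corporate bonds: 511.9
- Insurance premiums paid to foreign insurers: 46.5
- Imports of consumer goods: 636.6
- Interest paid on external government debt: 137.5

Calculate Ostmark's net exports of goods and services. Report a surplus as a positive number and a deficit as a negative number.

Goods: 354.3 - 636.6 - 867.1 = -1149.4
Services: 133.4 + 75.1 - 46.5 + 424.8 + 339.8 - 157.5 = 769.1
Trade balance = -1149.4 + 769.1 = -380.3
(Excluded from the trade balance — capital account: acquisition of foreign patents and trademarks (non-produced assets) 31.9; financial account: inward foreign direct investment in the manufacturing sector 240.8, new loans extended by domestic banks to foreign borrowers 336.1, domestic pension funds' purchases of foreign equities 316.6, foreign purchases of domestic corporate bonds 511.9; secondary income: official foreign aid grants received (current) 34.1, official development assistance provided to other countries 62.9; primary income: compensation earned by residents employed abroad 37.9, interest paid on external government debt 137.5.)

-380.3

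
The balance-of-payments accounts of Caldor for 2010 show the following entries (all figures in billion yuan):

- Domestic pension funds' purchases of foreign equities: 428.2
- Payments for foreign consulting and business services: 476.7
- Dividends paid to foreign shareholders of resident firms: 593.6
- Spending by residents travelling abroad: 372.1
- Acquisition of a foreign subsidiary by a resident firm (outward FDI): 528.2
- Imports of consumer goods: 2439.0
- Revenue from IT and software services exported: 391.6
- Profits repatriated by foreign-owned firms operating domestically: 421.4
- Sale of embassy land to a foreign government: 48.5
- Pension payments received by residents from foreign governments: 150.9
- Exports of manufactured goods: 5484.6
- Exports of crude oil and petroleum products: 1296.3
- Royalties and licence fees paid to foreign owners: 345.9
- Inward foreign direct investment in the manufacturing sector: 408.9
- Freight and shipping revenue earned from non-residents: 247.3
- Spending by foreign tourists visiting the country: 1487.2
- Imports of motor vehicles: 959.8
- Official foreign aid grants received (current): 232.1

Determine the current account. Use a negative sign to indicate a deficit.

3681.5

Goods: 1296.3 - 959.8 - 2439.0 + 5484.6 = 3382.1
Services: -345.9 + 247.3 - 372.1 + 391.6 + 1487.2 - 476.7 = 931.4
Primary income: -593.6 - 421.4 = -1015.0
Secondary income: 232.1 + 150.9 = 383.0
Current account = 3382.1 + 931.4 + (-1015.0) + 383.0 = 3681.5
(Excluded from the current account — financial account: domestic pension funds' purchases of foreign equities 428.2, acquisition of a foreign subsidiary by a resident firm (outward FDI) 528.2, inward foreign direct investment in the manufacturing sector 408.9; capital account: sale of embassy land to a foreign government 48.5.)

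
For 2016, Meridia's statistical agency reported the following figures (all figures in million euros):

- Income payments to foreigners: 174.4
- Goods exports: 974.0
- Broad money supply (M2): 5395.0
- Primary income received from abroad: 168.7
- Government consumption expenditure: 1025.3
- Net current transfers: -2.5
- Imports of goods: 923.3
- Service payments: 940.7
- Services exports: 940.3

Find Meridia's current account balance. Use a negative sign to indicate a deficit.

42.1

Goods balance = 974.0 - 923.3 = 50.7
Services balance = 940.3 - 940.7 = -0.4
Trade balance (goods + services) = 50.7 + (-0.4) = 50.3
Net primary income = 168.7 - 174.4 = -5.7
Net secondary income = -2.5
Current account = 50.3 + (-5.7) + (-2.5) = 42.1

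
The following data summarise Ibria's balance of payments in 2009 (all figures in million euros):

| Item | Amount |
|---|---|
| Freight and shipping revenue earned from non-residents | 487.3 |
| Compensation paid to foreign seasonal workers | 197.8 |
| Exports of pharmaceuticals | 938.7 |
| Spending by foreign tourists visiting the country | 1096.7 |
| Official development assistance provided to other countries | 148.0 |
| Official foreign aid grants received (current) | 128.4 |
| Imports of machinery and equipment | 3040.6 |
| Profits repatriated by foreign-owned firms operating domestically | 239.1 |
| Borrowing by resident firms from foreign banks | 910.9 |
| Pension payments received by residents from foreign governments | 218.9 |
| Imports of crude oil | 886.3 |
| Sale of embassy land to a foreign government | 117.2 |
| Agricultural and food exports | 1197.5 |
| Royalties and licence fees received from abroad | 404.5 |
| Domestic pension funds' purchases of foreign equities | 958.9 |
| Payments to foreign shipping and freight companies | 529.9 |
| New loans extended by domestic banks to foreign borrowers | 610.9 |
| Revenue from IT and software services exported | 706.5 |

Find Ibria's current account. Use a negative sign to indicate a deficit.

Goods: -886.3 - 3040.6 + 1197.5 + 938.7 = -1790.7
Services: 706.5 + 404.5 - 529.9 + 1096.7 + 487.3 = 2165.1
Primary income: -197.8 - 239.1 = -436.9
Secondary income: -148.0 + 218.9 + 128.4 = 199.3
Current account = (-1790.7) + 2165.1 + (-436.9) + 199.3 = 136.8
(Excluded from the current account — financial account: borrowing by resident firms from foreign banks 910.9, domestic pension funds' purchases of foreign equities 958.9, new loans extended by domestic banks to foreign borrowers 610.9; capital account: sale of embassy land to a foreign government 117.2.)

136.8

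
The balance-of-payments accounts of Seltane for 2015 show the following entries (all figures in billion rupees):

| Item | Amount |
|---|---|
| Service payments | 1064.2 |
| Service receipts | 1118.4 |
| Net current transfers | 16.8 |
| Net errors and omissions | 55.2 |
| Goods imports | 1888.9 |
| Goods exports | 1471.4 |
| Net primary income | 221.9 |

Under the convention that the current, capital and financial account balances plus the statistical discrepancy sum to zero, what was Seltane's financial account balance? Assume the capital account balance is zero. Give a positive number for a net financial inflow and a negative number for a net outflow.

69.4

Goods balance = 1471.4 - 1888.9 = -417.5
Services balance = 1118.4 - 1064.2 = 54.2
Trade balance (goods + services) = -417.5 + 54.2 = -363.3
Net primary income = 221.9
Net secondary income = 16.8
Current account = -363.3 + 221.9 + 16.8 = -124.6
Financial account = -(-124.6 + 55.2) = 69.4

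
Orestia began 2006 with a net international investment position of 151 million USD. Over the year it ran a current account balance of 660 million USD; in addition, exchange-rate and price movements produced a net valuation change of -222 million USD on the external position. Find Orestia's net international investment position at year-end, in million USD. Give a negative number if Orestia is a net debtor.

Change in NIIP = current account + net valuation change = 660 + (-222) = 438
End-of-year NIIP = 151 + 438 = 589

589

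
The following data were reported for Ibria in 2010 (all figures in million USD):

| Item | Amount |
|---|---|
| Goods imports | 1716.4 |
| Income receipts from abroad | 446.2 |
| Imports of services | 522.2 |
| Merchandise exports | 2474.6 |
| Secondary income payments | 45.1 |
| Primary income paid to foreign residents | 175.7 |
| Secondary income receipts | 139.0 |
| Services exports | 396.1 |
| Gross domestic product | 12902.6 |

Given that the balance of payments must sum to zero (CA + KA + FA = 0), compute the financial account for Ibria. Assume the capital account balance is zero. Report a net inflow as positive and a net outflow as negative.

-996.5

Goods balance = 2474.6 - 1716.4 = 758.2
Services balance = 396.1 - 522.2 = -126.1
Trade balance (goods + services) = 758.2 + (-126.1) = 632.1
Net primary income = 446.2 - 175.7 = 270.5
Net secondary income = 139.0 - 45.1 = 93.9
Current account = 632.1 + 270.5 + 93.9 = 996.5
Financial account = -(996.5) = -996.5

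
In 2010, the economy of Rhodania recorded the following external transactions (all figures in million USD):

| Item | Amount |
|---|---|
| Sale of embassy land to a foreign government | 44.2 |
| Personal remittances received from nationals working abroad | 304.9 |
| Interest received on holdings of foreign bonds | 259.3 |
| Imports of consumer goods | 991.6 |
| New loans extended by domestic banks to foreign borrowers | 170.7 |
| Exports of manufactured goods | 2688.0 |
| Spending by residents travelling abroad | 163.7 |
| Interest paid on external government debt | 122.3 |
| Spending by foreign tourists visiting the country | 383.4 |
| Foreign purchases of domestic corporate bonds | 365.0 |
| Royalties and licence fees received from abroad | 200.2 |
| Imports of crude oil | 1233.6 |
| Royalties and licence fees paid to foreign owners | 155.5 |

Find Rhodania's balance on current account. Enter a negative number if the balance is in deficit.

Goods: 2688.0 - 1233.6 - 991.6 = 462.8
Services: 200.2 + 383.4 - 163.7 - 155.5 = 264.4
Primary income: 259.3 - 122.3 = 137.0
Secondary income: 304.9
Current account = 462.8 + 264.4 + 137.0 + 304.9 = 1169.1
(Excluded from the current account — capital account: sale of embassy land to a foreign government 44.2; financial account: new loans extended by domestic banks to foreign borrowers 170.7, foreign purchases of domestic corporate bonds 365.0.)

1169.1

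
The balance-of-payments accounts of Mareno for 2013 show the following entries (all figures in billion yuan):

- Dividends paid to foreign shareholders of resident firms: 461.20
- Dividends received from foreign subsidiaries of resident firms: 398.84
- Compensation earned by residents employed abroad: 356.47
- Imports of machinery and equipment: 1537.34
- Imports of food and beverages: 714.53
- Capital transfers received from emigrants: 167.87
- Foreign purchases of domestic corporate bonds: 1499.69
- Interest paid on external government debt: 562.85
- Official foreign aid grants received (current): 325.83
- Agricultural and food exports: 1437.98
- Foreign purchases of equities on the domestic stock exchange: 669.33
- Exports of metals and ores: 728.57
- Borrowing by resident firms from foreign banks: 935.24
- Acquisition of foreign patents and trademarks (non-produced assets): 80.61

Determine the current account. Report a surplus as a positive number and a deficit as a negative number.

Goods: 1437.98 + 728.57 - 1537.34 - 714.53 = -85.32
Primary income: 356.47 - 562.85 + 398.84 - 461.20 = -268.74
Secondary income: 325.83
Current account = (-85.32) + (-268.74) + 325.83 = -28.23
(Excluded from the current account — capital account: capital transfers received from emigrants 167.87, acquisition of foreign patents and trademarks (non-produced assets) 80.61; financial account: foreign purchases of domestic corporate bonds 1499.69, foreign purchases of equities on the domestic stock exchange 669.33, borrowing by resident firms from foreign banks 935.24.)

-28.23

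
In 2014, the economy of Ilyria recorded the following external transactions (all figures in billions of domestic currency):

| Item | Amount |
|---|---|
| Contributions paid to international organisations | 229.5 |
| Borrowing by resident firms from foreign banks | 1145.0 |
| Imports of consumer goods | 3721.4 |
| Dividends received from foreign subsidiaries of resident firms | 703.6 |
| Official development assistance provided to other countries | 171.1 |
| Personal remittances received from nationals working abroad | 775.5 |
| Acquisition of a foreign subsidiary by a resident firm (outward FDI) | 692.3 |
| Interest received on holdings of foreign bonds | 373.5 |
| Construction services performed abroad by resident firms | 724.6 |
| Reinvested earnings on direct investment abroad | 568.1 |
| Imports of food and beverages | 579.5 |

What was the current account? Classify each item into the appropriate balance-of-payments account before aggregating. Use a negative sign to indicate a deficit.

-1556.2

Goods: -3721.4 - 579.5 = -4300.9
Services: 724.6
Primary income: 703.6 + 568.1 + 373.5 = 1645.2
Secondary income: -171.1 + 775.5 - 229.5 = 374.9
Current account = (-4300.9) + 724.6 + 1645.2 + 374.9 = -1556.2
(Excluded from the current account — financial account: borrowing by resident firms from foreign banks 1145.0, acquisition of a foreign subsidiary by a resident firm (outward FDI) 692.3.)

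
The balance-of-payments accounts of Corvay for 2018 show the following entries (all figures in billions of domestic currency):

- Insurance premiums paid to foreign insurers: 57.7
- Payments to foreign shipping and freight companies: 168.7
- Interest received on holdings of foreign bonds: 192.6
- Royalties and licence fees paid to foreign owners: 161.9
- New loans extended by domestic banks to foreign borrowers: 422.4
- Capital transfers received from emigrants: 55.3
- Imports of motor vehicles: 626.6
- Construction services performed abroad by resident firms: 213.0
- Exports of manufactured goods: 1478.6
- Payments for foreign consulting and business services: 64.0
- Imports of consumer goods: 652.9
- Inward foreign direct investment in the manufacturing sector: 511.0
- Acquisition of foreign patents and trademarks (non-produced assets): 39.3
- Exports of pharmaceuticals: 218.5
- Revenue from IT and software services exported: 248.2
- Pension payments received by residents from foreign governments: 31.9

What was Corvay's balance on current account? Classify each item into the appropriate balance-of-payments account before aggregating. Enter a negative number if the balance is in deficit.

651.0

Goods: -626.6 + 218.5 + 1478.6 - 652.9 = 417.6
Services: -161.9 + 248.2 - 168.7 + 213.0 - 57.7 - 64.0 = 8.9
Primary income: 192.6
Secondary income: 31.9
Current account = 417.6 + 8.9 + 192.6 + 31.9 = 651.0
(Excluded from the current account — financial account: new loans extended by domestic banks to foreign borrowers 422.4, inward foreign direct investment in the manufacturing sector 511.0; capital account: capital transfers received from emigrants 55.3, acquisition of foreign patents and trademarks (non-produced assets) 39.3.)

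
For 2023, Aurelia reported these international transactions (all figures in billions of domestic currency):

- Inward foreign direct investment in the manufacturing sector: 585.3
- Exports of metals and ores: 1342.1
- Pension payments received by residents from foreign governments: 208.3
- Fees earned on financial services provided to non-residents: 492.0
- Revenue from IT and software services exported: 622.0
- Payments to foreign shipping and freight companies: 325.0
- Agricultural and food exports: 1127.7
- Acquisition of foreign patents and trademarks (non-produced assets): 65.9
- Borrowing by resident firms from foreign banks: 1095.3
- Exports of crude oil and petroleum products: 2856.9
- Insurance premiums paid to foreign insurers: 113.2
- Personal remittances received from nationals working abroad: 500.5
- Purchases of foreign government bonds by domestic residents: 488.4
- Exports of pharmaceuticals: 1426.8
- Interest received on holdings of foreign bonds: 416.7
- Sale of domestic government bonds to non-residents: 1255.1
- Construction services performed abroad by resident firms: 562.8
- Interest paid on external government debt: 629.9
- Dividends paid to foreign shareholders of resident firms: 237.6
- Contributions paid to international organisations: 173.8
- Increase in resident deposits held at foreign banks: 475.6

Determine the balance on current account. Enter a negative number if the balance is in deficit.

8076.3

Goods: 1127.7 + 1426.8 + 1342.1 + 2856.9 = 6753.5
Services: 622.0 + 492.0 + 562.8 - 325.0 - 113.2 = 1238.6
Primary income: -237.6 - 629.9 + 416.7 = -450.8
Secondary income: 500.5 - 173.8 + 208.3 = 535.0
Current account = 6753.5 + 1238.6 + (-450.8) + 535.0 = 8076.3
(Excluded from the current account — financial account: inward foreign direct investment in the manufacturing sector 585.3, borrowing by resident firms from foreign banks 1095.3, purchases of foreign government bonds by domestic residents 488.4, sale of domestic government bonds to non-residents 1255.1, increase in resident deposits held at foreign banks 475.6; capital account: acquisition of foreign patents and trademarks (non-produced assets) 65.9.)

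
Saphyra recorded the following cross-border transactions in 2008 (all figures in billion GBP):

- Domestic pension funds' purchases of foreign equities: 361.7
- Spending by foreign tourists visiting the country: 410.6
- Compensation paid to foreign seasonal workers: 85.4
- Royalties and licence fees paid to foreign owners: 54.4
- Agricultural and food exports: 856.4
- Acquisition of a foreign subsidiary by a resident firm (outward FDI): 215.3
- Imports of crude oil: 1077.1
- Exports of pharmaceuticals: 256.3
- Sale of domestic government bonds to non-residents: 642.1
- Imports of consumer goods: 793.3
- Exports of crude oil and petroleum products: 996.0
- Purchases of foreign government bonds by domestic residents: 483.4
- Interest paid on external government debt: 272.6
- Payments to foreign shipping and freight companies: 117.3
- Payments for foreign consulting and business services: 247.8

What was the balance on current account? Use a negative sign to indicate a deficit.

-128.6

Goods: 256.3 - 793.3 + 996.0 + 856.4 - 1077.1 = 238.3
Services: -247.8 + 410.6 - 117.3 - 54.4 = -8.9
Primary income: -272.6 - 85.4 = -358.0
Current account = 238.3 + (-8.9) + (-358.0) = -128.6
(Excluded from the current account — financial account: domestic pension funds' purchases of foreign equities 361.7, acquisition of a foreign subsidiary by a resident firm (outward FDI) 215.3, sale of domestic government bonds to non-residents 642.1, purchases of foreign government bonds by domestic residents 483.4.)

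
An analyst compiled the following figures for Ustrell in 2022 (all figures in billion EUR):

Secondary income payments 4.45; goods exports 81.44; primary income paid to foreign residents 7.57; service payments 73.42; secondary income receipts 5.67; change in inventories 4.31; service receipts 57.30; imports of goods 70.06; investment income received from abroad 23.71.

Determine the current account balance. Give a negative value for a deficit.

Goods balance = 81.44 - 70.06 = 11.38
Services balance = 57.30 - 73.42 = -16.12
Trade balance (goods + services) = 11.38 + (-16.12) = -4.74
Net primary income = 23.71 - 7.57 = 16.14
Net secondary income = 5.67 - 4.45 = 1.22
Current account = -4.74 + 16.14 + 1.22 = 12.62

12.62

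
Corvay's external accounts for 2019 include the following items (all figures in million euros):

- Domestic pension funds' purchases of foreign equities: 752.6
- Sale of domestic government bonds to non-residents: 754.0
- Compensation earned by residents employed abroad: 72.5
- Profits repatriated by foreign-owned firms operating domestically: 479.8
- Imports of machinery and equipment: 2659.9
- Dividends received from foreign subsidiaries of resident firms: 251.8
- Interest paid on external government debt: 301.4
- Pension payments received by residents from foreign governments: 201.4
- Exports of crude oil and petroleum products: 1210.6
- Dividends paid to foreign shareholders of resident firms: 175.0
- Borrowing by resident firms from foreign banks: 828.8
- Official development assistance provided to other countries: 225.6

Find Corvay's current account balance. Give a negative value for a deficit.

Goods: -2659.9 + 1210.6 = -1449.3
Primary income: -301.4 + 251.8 - 479.8 - 175.0 + 72.5 = -631.9
Secondary income: 201.4 - 225.6 = -24.2
Current account = (-1449.3) + (-631.9) + (-24.2) = -2105.4
(Excluded from the current account — financial account: domestic pension funds' purchases of foreign equities 752.6, sale of domestic government bonds to non-residents 754.0, borrowing by resident firms from foreign banks 828.8.)

-2105.4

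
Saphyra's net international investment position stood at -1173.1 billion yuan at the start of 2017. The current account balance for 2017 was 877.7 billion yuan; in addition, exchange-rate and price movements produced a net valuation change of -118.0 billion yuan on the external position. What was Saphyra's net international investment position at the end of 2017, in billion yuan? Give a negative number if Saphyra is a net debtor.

-413.4

Change in NIIP = current account + net valuation change = 877.7 + (-118.0) = 759.7
End-of-year NIIP = -1173.1 + 759.7 = -413.4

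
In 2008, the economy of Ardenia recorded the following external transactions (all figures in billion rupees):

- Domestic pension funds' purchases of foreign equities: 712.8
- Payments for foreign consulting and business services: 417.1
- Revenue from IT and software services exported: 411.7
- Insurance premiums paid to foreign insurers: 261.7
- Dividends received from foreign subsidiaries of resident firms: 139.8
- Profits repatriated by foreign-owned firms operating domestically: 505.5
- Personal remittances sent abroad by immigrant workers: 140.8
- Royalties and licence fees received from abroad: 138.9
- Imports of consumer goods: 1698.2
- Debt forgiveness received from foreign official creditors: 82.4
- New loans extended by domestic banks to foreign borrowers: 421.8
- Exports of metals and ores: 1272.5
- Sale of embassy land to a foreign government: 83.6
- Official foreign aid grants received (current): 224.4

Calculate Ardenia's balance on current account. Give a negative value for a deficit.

Goods: -1698.2 + 1272.5 = -425.7
Services: -417.1 + 138.9 - 261.7 + 411.7 = -128.2
Primary income: 139.8 - 505.5 = -365.7
Secondary income: 224.4 - 140.8 = 83.6
Current account = (-425.7) + (-128.2) + (-365.7) + 83.6 = -836.0
(Excluded from the current account — financial account: domestic pension funds' purchases of foreign equities 712.8, new loans extended by domestic banks to foreign borrowers 421.8; capital account: debt forgiveness received from foreign official creditors 82.4, sale of embassy land to a foreign government 83.6.)

-836.0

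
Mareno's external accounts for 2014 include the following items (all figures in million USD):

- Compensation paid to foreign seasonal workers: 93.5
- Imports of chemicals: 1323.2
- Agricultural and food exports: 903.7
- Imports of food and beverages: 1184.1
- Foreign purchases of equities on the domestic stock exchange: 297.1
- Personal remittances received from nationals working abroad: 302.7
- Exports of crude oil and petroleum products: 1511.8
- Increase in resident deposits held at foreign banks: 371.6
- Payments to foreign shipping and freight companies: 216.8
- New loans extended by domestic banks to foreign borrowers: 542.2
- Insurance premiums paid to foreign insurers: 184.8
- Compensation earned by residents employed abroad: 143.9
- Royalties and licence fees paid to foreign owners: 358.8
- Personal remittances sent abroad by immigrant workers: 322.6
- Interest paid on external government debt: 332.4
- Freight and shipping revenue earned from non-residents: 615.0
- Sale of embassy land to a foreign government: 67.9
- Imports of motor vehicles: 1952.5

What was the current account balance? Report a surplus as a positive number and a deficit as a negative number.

-2491.6

Goods: -1952.5 + 1511.8 - 1184.1 - 1323.2 + 903.7 = -2044.3
Services: 615.0 - 358.8 - 216.8 - 184.8 = -145.4
Primary income: 143.9 - 332.4 - 93.5 = -282.0
Secondary income: -322.6 + 302.7 = -19.9
Current account = (-2044.3) + (-145.4) + (-282.0) + (-19.9) = -2491.6
(Excluded from the current account — financial account: foreign purchases of equities on the domestic stock exchange 297.1, increase in resident deposits held at foreign banks 371.6, new loans extended by domestic banks to foreign borrowers 542.2; capital account: sale of embassy land to a foreign government 67.9.)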